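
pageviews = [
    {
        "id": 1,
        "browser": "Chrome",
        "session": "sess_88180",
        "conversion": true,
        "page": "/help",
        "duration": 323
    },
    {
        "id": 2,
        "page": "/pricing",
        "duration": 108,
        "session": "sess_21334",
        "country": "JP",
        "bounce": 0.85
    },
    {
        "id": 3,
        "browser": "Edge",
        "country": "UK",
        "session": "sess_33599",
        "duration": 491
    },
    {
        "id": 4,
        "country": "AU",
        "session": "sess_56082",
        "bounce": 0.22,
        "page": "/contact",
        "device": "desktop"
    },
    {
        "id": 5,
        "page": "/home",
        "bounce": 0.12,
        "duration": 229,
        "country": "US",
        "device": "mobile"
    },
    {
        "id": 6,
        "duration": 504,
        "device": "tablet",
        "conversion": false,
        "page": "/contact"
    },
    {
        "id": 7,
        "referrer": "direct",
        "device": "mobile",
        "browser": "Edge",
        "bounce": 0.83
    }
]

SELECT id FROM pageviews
[1, 2, 3, 4, 5, 6, 7]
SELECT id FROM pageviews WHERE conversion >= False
[1, 6]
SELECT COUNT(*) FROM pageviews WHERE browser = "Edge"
2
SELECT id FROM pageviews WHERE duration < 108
[]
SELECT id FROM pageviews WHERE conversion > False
[1]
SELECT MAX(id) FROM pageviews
7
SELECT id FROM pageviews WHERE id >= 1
[1, 2, 3, 4, 5, 6, 7]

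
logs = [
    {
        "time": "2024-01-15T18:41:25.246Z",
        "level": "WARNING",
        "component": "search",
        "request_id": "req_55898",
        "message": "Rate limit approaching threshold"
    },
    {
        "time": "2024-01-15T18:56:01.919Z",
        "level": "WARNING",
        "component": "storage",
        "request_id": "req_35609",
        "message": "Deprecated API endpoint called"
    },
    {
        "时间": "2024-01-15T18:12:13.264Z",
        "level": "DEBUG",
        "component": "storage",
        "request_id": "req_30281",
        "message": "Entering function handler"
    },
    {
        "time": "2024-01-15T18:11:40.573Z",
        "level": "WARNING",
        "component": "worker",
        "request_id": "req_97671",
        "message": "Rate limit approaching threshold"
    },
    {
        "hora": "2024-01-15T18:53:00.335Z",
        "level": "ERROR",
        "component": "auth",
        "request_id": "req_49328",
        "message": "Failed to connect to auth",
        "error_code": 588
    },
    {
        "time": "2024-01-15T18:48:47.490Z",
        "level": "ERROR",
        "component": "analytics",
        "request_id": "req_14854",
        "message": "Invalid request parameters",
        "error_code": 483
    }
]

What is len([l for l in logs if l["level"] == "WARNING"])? 3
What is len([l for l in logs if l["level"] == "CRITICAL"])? 0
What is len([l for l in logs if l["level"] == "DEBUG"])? 1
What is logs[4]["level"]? "ERROR"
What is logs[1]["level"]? "WARNING"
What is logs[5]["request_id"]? "req_14854"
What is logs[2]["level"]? "DEBUG"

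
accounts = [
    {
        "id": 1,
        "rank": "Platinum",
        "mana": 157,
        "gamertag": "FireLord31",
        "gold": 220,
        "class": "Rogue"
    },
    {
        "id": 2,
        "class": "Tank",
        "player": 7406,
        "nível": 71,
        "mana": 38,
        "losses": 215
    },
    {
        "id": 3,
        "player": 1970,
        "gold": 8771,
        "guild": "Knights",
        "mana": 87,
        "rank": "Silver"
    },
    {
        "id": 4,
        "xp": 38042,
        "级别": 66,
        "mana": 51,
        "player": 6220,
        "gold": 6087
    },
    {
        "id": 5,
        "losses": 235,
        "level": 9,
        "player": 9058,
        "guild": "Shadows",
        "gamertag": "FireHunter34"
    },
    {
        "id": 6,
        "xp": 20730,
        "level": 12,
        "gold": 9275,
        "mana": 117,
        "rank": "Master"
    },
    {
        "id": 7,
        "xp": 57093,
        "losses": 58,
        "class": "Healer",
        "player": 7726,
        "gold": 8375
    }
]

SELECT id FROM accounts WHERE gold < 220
[]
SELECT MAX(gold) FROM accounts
9275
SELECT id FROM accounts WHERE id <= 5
[1, 2, 3, 4, 5]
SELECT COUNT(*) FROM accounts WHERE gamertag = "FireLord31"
1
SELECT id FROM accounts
[1, 2, 3, 4, 5, 6, 7]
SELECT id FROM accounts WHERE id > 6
[7]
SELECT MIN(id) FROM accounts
1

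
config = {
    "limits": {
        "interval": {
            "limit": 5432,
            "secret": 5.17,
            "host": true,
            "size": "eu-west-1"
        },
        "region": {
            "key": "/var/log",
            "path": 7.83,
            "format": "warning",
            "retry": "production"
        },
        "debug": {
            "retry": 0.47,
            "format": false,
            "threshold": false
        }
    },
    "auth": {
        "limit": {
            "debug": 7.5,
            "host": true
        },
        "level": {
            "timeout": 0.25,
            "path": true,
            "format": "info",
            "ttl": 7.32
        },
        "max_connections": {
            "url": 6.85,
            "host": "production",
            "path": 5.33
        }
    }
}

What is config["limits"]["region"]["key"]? "/var/log"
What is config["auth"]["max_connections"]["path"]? 5.33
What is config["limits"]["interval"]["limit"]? 5432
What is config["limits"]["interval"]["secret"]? 5.17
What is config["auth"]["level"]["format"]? "info"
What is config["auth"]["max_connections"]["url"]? 6.85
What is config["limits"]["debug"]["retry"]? 0.47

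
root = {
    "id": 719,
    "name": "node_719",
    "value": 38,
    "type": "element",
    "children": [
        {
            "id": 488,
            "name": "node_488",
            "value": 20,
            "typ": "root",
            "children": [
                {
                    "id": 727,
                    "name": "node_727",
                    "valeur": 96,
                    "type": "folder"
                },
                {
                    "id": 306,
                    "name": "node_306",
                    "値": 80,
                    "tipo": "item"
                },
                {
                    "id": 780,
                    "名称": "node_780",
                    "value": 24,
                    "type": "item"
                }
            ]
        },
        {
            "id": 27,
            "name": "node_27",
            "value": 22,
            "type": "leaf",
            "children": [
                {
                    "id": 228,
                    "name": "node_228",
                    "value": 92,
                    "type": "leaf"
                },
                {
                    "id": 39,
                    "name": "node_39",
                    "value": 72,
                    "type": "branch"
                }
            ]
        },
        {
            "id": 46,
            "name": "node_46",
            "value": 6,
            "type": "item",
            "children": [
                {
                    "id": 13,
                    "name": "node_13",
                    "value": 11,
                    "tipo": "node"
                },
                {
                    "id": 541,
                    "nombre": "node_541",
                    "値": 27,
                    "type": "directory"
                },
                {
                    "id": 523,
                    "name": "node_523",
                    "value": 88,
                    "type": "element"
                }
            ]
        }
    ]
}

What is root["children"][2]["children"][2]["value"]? 88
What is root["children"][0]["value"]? 20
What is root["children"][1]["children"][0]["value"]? 92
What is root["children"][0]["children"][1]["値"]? 80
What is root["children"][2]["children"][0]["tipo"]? "node"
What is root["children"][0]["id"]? 488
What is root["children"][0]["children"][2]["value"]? 24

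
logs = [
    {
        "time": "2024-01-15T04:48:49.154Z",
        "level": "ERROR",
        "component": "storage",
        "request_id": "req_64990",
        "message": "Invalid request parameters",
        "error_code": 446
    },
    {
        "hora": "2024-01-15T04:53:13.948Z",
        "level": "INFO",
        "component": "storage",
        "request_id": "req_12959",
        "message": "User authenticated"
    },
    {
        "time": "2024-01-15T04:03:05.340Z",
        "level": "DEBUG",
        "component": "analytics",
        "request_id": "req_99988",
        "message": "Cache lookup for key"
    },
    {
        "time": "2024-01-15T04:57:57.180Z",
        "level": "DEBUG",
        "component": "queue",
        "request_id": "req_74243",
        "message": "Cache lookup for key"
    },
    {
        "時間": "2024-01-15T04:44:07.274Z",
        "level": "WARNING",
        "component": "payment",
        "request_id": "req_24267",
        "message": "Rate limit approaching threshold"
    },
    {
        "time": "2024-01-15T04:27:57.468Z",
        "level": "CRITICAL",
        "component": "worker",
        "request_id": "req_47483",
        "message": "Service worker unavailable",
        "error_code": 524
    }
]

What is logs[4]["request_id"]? "req_24267"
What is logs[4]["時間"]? "2024-01-15T04:44:07.274Z"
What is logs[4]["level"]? "WARNING"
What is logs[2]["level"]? "DEBUG"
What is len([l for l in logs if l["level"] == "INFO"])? 1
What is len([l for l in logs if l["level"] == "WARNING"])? 1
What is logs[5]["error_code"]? 524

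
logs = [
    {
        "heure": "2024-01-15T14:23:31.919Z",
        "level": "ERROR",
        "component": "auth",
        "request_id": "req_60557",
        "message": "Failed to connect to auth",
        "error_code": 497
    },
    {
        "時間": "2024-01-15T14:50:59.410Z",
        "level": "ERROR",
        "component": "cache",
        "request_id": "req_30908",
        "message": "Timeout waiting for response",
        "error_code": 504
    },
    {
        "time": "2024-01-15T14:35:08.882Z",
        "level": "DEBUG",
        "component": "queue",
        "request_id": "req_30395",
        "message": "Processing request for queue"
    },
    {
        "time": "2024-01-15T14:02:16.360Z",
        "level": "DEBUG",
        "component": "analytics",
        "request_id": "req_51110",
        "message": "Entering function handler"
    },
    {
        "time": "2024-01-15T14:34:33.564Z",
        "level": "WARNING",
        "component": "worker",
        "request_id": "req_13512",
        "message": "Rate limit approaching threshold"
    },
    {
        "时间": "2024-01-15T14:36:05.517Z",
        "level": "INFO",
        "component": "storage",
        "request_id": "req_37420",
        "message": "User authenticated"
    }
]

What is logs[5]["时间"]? "2024-01-15T14:36:05.517Z"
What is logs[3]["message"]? "Entering function handler"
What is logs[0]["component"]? "auth"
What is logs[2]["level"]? "DEBUG"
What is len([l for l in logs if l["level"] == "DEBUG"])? 2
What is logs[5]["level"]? "INFO"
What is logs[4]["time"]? "2024-01-15T14:34:33.564Z"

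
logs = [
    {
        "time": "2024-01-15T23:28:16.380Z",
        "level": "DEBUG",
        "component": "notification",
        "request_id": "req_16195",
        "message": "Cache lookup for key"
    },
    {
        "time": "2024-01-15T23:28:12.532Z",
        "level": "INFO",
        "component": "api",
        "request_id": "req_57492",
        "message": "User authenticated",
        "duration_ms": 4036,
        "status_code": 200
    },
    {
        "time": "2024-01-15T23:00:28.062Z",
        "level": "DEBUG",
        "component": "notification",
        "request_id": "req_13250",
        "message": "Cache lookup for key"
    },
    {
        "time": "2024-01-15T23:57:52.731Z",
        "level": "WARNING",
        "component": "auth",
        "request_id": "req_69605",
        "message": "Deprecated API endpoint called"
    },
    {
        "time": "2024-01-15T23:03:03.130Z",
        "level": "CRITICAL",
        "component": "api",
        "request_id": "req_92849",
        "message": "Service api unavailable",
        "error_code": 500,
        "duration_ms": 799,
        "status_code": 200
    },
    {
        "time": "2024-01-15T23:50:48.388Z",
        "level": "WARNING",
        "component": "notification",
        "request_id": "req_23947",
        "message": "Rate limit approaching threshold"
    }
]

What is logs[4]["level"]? "CRITICAL"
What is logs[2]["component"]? "notification"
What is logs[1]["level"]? "INFO"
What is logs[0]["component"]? "notification"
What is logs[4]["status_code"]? 200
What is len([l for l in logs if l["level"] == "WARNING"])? 2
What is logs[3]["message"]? "Deprecated API endpoint called"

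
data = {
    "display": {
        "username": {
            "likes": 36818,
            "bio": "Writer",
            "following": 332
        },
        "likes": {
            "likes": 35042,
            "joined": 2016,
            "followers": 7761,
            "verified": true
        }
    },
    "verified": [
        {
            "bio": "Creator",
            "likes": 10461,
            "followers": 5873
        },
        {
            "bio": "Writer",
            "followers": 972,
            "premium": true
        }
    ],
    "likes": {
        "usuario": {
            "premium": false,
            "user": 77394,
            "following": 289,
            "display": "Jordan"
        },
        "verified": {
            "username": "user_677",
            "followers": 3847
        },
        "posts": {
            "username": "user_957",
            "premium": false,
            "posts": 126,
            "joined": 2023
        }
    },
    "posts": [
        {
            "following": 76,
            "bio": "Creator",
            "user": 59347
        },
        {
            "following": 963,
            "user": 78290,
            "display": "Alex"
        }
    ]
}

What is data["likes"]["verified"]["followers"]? 3847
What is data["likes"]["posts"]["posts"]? 126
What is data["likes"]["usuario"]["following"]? 289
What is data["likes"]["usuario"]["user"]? 77394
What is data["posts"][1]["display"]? "Alex"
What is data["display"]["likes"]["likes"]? 35042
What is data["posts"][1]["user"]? 78290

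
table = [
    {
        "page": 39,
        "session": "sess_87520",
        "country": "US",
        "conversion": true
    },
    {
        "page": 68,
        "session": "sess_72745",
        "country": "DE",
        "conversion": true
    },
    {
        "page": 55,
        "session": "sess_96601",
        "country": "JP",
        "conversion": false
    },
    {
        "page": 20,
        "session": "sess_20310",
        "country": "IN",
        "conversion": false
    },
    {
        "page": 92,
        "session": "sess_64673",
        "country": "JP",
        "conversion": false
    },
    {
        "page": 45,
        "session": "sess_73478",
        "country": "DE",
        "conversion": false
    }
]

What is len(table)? 6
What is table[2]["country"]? "JP"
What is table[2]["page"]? 55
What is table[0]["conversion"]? True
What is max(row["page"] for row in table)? 92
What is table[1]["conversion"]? True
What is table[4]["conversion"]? False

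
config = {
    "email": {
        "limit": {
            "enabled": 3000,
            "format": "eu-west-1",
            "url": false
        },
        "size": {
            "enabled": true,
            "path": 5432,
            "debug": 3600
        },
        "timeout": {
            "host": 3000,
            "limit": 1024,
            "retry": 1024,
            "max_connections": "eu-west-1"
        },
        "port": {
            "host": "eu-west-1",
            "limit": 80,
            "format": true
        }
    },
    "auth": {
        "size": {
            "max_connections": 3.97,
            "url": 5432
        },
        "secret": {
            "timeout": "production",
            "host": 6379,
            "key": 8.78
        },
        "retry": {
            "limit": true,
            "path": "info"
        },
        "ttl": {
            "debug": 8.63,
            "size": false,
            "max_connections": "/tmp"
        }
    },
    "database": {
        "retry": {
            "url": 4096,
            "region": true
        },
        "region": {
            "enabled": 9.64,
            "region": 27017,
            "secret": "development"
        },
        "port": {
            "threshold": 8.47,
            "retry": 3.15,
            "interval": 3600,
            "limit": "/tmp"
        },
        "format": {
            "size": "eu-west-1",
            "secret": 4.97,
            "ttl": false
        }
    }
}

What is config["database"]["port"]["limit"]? "/tmp"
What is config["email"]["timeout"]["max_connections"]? "eu-west-1"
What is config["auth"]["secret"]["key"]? 8.78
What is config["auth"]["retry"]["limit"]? True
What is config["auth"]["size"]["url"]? 5432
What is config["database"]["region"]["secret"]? "development"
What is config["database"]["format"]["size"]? "eu-west-1"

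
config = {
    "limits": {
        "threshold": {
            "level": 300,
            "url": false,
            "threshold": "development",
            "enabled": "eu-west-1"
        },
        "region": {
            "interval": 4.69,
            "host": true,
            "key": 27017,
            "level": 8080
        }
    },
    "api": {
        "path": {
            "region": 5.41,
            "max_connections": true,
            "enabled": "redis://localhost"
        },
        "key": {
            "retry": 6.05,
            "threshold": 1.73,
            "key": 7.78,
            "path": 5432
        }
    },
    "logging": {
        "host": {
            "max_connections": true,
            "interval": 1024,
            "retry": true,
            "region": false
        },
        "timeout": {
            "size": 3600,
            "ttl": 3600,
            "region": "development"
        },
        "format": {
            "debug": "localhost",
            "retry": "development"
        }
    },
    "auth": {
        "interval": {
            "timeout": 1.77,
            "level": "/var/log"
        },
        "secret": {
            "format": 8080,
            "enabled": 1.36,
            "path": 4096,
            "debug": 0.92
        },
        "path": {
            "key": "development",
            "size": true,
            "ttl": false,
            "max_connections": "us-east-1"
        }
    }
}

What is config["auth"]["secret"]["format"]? 8080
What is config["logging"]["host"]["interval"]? 1024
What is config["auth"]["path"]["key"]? "development"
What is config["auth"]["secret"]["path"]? 4096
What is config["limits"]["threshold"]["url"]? False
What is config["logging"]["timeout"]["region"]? "development"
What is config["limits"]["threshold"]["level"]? 300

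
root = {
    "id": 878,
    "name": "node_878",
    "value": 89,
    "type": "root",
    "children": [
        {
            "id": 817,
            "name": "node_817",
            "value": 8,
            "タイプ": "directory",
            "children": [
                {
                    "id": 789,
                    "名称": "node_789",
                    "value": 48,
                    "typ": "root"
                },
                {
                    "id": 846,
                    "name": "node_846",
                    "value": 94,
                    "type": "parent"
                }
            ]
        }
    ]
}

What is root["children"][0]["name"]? "node_817"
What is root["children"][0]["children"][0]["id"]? 789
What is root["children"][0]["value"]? 8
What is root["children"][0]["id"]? 817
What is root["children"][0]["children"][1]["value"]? 94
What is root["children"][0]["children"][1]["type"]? "parent"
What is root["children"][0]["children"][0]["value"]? 48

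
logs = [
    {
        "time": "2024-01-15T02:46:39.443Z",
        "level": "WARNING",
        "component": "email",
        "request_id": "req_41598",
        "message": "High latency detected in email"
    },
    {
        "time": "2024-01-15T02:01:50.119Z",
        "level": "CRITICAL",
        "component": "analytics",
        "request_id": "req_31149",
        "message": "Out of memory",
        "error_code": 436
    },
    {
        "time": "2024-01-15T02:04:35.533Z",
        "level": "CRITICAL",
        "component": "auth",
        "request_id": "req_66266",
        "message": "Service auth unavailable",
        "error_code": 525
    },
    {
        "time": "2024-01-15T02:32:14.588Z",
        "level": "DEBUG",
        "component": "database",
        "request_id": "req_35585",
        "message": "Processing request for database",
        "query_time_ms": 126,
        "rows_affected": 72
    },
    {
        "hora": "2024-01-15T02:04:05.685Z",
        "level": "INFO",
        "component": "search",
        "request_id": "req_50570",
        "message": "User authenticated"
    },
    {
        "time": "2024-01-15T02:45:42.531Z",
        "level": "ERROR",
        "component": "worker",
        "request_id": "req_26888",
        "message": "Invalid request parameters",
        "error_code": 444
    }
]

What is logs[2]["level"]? "CRITICAL"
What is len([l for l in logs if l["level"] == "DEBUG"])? 1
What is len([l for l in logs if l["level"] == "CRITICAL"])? 2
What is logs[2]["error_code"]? 525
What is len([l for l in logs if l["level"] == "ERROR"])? 1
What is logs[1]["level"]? "CRITICAL"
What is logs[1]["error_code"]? 436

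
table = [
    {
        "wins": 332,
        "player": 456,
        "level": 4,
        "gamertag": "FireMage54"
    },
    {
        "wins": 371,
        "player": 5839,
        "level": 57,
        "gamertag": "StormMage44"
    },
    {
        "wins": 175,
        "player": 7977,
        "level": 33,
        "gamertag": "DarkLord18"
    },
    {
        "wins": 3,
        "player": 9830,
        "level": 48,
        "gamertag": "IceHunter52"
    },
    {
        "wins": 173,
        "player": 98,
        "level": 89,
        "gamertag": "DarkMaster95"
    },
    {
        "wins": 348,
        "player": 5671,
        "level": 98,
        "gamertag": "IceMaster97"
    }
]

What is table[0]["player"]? 456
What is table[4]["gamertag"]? "DarkMaster95"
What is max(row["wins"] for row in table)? 371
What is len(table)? 6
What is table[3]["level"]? 48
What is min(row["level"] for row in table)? 4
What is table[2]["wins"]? 175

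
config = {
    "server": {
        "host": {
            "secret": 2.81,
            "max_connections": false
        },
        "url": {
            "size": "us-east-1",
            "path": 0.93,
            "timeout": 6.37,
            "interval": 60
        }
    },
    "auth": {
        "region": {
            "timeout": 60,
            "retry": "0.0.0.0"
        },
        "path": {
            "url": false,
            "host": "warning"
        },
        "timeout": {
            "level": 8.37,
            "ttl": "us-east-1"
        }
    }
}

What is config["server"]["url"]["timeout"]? 6.37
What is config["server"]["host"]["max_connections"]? False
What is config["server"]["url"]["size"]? "us-east-1"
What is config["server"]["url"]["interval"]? 60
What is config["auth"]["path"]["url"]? False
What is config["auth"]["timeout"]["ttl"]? "us-east-1"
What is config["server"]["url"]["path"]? 0.93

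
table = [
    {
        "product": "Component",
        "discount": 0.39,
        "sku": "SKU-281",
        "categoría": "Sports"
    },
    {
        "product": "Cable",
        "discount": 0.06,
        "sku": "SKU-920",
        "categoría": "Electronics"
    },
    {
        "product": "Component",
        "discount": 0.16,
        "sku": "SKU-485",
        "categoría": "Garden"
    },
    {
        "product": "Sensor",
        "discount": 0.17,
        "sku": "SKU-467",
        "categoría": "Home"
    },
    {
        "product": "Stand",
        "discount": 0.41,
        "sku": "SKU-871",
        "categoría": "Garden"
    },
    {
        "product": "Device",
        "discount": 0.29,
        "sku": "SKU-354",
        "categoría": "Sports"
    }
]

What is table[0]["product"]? "Component"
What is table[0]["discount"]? 0.39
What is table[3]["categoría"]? "Home"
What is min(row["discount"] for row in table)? 0.06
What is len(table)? 6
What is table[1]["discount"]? 0.06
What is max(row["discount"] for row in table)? 0.41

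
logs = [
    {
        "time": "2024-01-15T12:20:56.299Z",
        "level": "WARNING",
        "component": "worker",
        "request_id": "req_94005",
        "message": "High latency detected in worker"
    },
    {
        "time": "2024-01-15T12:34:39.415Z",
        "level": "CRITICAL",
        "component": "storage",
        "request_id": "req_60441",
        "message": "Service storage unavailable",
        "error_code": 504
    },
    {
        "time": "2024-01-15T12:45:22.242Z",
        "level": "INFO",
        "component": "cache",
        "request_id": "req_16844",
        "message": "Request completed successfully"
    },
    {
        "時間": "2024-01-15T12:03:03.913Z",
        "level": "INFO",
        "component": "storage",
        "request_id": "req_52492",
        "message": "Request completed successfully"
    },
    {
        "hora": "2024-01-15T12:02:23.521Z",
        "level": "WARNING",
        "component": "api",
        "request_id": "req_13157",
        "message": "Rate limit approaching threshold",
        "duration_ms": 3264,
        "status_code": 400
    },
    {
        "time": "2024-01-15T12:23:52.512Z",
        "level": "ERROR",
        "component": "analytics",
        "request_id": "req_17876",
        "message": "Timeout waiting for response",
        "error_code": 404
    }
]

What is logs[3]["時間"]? "2024-01-15T12:03:03.913Z"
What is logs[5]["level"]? "ERROR"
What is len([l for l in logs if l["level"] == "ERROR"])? 1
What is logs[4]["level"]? "WARNING"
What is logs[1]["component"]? "storage"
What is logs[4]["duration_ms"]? 3264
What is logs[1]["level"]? "CRITICAL"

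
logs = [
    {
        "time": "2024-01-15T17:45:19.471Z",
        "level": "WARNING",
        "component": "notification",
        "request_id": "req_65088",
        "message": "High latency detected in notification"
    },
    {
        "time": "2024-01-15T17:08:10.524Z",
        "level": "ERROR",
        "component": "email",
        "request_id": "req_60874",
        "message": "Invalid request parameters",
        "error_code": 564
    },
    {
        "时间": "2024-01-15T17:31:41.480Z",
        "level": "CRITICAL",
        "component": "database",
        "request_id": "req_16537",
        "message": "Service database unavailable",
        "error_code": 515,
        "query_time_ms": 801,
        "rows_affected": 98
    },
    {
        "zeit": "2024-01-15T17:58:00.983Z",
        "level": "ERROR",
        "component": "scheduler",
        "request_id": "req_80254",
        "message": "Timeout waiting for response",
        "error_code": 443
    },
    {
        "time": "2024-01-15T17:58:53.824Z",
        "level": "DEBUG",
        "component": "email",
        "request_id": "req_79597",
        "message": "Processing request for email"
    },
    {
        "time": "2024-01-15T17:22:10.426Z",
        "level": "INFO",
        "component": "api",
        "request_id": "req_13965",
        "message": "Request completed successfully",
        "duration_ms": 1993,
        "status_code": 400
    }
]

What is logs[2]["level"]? "CRITICAL"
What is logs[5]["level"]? "INFO"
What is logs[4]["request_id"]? "req_79597"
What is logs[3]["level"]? "ERROR"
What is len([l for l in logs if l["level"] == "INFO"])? 1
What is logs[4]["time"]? "2024-01-15T17:58:53.824Z"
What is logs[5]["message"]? "Request completed successfully"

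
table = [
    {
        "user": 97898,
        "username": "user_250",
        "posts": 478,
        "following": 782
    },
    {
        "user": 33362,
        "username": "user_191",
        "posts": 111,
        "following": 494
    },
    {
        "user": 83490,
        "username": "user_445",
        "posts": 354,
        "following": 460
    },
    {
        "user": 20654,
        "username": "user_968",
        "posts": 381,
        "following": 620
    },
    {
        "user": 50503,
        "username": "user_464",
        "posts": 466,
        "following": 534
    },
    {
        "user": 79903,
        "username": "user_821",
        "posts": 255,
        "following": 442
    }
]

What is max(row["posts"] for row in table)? 478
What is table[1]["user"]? 33362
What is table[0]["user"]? 97898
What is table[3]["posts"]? 381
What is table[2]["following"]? 460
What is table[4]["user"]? 50503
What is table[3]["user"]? 20654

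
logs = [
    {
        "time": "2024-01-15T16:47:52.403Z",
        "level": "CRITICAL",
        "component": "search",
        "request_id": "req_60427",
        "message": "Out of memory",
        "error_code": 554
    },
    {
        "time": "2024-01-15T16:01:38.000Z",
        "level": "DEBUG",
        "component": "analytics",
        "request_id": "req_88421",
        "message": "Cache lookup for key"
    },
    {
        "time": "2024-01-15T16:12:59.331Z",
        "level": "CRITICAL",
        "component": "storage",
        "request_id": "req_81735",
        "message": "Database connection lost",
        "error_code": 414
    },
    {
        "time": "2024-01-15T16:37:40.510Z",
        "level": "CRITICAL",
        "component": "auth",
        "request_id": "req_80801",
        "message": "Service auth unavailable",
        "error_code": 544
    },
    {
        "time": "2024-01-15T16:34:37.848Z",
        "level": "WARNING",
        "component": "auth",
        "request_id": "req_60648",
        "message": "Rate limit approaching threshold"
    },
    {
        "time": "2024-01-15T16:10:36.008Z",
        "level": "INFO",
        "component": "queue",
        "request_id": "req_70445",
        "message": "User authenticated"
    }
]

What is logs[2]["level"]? "CRITICAL"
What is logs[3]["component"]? "auth"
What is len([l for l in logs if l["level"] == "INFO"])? 1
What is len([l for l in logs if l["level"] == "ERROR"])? 0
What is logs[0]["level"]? "CRITICAL"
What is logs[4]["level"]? "WARNING"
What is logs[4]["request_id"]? "req_60648"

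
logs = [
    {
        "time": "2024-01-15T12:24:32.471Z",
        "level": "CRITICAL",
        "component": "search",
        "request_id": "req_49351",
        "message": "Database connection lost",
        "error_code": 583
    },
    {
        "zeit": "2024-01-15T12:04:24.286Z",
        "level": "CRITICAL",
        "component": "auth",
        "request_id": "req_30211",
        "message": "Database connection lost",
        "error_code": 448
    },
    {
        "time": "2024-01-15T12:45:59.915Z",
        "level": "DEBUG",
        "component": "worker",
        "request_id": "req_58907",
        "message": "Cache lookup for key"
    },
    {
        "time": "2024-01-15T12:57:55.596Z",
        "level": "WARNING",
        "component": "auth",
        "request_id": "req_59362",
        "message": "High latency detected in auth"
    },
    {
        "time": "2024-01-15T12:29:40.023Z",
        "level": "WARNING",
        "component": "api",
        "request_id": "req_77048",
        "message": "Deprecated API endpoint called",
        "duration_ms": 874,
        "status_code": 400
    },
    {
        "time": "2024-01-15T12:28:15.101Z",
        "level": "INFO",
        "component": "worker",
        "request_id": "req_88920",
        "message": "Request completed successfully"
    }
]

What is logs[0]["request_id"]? "req_49351"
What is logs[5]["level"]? "INFO"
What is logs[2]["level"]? "DEBUG"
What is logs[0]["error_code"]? 583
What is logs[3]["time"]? "2024-01-15T12:57:55.596Z"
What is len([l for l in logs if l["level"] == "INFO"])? 1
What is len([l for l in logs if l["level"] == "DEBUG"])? 1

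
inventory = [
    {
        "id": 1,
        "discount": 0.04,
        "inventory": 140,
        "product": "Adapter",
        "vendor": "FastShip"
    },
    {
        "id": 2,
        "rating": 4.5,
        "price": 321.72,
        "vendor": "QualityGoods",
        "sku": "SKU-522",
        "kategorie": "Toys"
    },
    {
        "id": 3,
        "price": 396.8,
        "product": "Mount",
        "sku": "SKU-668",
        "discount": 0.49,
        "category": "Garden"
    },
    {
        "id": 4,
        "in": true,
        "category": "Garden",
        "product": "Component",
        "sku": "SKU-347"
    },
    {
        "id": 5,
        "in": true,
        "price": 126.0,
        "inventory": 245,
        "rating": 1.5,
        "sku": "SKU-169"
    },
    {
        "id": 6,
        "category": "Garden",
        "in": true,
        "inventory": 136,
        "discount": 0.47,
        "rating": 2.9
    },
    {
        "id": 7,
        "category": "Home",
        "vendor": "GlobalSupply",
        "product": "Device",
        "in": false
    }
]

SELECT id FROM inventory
[1, 2, 3, 4, 5, 6, 7]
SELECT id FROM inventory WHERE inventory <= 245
[1, 5, 6]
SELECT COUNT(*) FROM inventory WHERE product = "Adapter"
1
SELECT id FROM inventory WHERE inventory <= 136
[6]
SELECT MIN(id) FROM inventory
1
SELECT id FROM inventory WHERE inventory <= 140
[1, 6]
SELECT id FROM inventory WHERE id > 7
[]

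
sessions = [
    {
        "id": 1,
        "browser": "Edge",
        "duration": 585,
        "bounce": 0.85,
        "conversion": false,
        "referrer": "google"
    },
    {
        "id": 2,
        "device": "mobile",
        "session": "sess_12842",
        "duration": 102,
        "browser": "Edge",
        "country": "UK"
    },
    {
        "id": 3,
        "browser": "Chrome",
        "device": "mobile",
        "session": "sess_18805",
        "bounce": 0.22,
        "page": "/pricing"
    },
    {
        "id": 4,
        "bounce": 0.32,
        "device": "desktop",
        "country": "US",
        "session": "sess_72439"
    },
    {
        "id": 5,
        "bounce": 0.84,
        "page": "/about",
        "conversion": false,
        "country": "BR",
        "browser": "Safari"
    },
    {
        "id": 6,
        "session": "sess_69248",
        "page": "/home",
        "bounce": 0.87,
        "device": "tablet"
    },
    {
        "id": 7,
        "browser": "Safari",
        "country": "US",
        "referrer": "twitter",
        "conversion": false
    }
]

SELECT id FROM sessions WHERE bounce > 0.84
[1, 6]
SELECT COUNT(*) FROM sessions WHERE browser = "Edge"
2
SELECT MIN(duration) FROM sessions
102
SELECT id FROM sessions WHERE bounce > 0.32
[1, 5, 6]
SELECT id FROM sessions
[1, 2, 3, 4, 5, 6, 7]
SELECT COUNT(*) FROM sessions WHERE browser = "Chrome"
1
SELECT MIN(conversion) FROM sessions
False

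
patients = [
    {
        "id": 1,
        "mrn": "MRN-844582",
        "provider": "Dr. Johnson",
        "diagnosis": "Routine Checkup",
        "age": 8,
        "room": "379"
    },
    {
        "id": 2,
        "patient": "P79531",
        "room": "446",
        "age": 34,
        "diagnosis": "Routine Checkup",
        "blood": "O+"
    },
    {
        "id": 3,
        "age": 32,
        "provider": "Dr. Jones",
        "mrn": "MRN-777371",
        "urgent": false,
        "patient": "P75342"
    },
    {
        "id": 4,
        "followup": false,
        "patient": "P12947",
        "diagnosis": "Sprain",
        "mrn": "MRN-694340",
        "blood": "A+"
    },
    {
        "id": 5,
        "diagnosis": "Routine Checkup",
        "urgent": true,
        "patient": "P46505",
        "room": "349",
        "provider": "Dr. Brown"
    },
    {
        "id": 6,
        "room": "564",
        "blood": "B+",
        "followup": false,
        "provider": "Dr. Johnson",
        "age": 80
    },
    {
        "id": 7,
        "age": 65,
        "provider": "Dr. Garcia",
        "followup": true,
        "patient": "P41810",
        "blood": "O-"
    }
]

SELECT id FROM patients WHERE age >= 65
[6, 7]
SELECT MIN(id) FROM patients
1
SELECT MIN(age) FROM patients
8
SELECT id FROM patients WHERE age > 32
[2, 6, 7]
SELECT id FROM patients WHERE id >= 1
[1, 2, 3, 4, 5, 6, 7]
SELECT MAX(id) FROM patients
7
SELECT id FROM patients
[1, 2, 3, 4, 5, 6, 7]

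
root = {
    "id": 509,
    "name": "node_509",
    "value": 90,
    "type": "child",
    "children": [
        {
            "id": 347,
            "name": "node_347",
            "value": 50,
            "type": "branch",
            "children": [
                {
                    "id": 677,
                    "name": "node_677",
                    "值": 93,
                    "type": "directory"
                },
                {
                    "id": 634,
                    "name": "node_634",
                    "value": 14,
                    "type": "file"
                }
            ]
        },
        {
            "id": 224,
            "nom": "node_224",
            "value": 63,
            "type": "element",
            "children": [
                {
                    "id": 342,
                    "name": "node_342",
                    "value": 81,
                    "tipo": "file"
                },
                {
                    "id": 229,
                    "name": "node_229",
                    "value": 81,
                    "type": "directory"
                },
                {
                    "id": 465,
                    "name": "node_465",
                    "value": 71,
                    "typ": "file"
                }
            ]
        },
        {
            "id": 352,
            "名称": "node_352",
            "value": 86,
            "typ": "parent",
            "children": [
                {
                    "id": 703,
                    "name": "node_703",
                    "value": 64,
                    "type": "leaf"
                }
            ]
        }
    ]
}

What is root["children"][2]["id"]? 352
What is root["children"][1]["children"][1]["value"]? 81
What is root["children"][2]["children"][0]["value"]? 64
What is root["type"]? "child"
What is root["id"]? 509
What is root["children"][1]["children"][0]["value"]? 81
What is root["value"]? 90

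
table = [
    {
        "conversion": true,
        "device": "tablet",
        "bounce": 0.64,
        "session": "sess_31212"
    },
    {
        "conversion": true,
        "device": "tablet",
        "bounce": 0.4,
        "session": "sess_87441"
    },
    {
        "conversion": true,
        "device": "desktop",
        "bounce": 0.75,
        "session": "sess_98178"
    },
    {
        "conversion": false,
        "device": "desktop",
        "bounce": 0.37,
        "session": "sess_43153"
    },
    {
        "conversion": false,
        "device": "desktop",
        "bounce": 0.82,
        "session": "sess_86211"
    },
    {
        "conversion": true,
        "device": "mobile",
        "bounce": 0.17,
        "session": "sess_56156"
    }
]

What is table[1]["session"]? "sess_87441"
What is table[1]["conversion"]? True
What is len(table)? 6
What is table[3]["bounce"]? 0.37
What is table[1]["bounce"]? 0.4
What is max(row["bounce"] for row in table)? 0.82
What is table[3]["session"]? "sess_43153"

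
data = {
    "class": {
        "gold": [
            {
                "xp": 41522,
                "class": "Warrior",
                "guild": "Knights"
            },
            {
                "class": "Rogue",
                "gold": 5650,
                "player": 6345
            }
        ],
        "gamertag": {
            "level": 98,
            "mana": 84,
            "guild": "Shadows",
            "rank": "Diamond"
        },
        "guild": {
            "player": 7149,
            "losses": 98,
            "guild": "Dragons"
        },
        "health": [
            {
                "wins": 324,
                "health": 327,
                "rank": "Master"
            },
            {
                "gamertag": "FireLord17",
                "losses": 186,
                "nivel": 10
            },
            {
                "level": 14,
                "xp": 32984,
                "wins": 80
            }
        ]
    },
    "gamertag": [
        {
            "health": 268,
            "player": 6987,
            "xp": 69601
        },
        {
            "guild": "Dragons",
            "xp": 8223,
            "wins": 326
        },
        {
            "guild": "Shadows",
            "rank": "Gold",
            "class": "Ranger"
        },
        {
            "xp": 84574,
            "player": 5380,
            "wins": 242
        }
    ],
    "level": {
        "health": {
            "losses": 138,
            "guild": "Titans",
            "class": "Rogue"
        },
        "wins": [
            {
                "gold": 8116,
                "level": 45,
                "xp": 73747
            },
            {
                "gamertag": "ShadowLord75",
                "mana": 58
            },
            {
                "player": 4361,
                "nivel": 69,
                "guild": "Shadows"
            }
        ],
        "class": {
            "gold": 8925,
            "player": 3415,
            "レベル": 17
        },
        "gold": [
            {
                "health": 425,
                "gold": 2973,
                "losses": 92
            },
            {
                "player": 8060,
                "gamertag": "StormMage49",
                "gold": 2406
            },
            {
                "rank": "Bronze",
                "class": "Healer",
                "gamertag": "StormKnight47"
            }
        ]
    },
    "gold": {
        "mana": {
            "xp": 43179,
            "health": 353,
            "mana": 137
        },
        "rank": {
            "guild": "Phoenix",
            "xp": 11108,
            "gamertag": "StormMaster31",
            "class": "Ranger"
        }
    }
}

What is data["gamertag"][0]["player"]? 6987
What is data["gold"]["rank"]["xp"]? 11108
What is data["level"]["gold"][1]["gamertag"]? "StormMage49"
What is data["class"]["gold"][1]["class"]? "Rogue"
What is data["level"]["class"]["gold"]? 8925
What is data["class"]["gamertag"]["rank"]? "Diamond"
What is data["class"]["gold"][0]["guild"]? "Knights"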